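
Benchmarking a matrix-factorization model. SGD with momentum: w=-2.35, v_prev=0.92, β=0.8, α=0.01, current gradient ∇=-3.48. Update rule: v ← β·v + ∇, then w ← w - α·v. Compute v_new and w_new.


v_new = 0.8·0.92 - 3.48 = 0.736 - 3.48 = -2.744
w_new = -2.35 - 0.01·-2.744 = -2.35 + 0.02744 = -2.32256

v_new=-2.744, w_new=-2.32256


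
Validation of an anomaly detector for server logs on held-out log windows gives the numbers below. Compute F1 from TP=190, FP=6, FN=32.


Precision = 190/196 = 0.9694
Recall = 190/222 = 0.8559
F1 = 2·P·R/(P+R) = 2·TP/(2·TP+FP+FN) = 380/(380+6+32) = 380/418 = 0.9091

0.9091


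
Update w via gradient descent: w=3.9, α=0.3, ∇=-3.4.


w_new = w - α·∇
= 3.9 - 0.3·-3.4
= 3.9 + 1.02
= 4.92

4.92


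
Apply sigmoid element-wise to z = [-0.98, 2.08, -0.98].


σ(-0.98) = 1/(1+e^0.98) = 0.2729
σ(2.08) = 1/(1+e^-2.08) = 0.8889
σ(-0.98) = 1/(1+e^0.98) = 0.2729
result = [0.2729, 0.8889, 0.2729]

[0.2729, 0.8889, 0.2729]


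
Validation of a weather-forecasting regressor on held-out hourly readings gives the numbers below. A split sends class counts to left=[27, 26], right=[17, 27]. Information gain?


Parent = [44, 53], H_parent = 0.9938
H_left = 0.9997 (n=53), H_right = 0.9624 (n=44)
H_children = (53/97)·0.9997 + (44/97)·0.9624 = 0.9828
IG = 0.9938 - 0.9828 = 0.011

0.011


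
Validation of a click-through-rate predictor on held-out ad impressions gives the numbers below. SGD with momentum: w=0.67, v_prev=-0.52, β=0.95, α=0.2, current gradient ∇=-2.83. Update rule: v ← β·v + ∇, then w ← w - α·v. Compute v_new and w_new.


v_new = 0.95·-0.52 - 2.83 = -0.494 - 2.83 = -3.324
w_new = 0.67 - 0.2·-3.324 = 0.67 + 0.6648 = 1.3348

v_new=-3.324, w_new=1.3348


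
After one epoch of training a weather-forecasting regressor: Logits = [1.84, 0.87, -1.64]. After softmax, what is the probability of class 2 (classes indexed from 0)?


Exponentials: e^1.84=6.2965, e^0.87=2.3869, e^-1.64=0.194
Sum = 8.8774
Softmax = [0.7093, 0.2689, 0.0219]
p[2] = 0.194/8.8774 = 0.0219

0.0219


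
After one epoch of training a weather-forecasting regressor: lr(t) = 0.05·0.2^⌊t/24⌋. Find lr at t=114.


n_drops = ⌊114/24⌋ = 4
lr = 0.05·0.2^4 = 0.05·0.0016 = 0.00008

0.00008


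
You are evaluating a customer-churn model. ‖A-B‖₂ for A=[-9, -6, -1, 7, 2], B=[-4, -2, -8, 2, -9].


d = √((-9+ 4)² + (-6+ 2)² + (-1+ 8)² + (7-2)² + (2+ 9)²)
  = √(25 + 16 + 49 + 25 + 121)
  = √236 = 15.3623

15.3623


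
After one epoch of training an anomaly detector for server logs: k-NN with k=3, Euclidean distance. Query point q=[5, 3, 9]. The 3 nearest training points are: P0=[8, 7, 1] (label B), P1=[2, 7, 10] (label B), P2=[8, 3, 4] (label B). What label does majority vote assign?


d(q,P0) = 9.434  (label B)
d(q,P1) = 5.099  (label B)
d(q,P2) = 5.831  (label B)
Votes: A=0, B=3
Majority → B

B


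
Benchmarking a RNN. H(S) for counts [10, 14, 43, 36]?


Probabilities: [10/103, 14/103, 43/103, 36/103] ≈ [0.0971, 0.1359, 0.4175, 0.3495]
H = -((10/103)·log₂(10/103) + (14/103)·log₂(14/103) + (43/103)·log₂(43/103) + (36/103)·log₂(36/103))
  = 1.7742 bits

1.7742 bits


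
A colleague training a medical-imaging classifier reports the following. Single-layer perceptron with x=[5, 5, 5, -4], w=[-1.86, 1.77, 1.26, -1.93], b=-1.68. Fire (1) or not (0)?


z = (5)·(-1.86) + (5)·(1.77) + (5)·(1.26) + (-4)·(-1.93) - 1.68
  = 11.89
step(z) = 1 (z≥0)

1


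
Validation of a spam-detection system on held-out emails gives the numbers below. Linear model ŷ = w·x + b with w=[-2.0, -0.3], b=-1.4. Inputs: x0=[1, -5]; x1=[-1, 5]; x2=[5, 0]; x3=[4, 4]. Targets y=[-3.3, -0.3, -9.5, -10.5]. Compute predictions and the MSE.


ŷ0 = (-2.0)·(1) + (-0.3)·(-5) - 1.4 = -1.9
ŷ1 = (-2.0)·(-1) + (-0.3)·(5) - 1.4 = -0.9
ŷ2 = (-2.0)·(5) + (-0.3)·(0) - 1.4 = -11.4
ŷ3 = (-2.0)·(4) + (-0.3)·(4) - 1.4 = -10.6
errors² = [1.96, 0.36, 3.61, 0.01]
MSE = 5.9400/4 = 1.485

1.485


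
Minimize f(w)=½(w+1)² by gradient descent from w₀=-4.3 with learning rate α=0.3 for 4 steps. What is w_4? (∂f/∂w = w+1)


step 1: grad = -4.3+1 = -3.3; w = -4.3 - 0.3·(-3.3) = -3.31
step 2: grad = -3.31+1 = -2.31; w = -3.31 - 0.3·(-2.31) = -2.617
step 3: grad = -2.617+1 = -1.617; w = -2.617 - 0.3·(-1.617) = -2.1319
step 4: grad = -2.1319+1 = -1.1319; w = -2.1319 - 0.3·(-1.1319) = -1.79233

-1.79233


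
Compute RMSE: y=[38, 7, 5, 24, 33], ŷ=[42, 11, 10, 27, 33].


MSE = 66/5 = 13.2
RMSE = √(66/5) = 3.6332

3.6332


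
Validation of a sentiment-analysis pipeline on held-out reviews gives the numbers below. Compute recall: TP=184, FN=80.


Recall = TP/(TP+FN)
= 184/(184+80)
= 184/264 = 69.7%

69.7%


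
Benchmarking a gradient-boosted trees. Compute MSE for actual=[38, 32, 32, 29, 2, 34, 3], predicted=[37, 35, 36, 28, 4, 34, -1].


Squared errors: (38-37)²=1, (32-35)²=9, (32-36)²=16, (29-28)²=1, (2-4)²=4, (34-34)²=0, (3+ 1)²=16
Sum = 47
MSE = 47/7 = 47/7

47/7


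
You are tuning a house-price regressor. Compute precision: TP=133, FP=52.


Precision = TP/(TP+FP)
= 133/(133+52)
= 133/185 = 71.89%

71.89%


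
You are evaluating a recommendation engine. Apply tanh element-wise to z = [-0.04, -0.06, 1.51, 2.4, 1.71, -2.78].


tanh(-0.04) = -0.04
tanh(-0.06) = -0.0599
tanh(1.51) = 0.9069
tanh(2.4) = 0.9837
tanh(1.71) = 0.9366
tanh(-2.78) = -0.9923
result = [-0.04, -0.0599, 0.9069, 0.9837, 0.9366, -0.9923]

[-0.04, -0.0599, 0.9069, 0.9837, 0.9366, -0.9923]


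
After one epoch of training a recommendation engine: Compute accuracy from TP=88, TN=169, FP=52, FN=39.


Accuracy = (TP+TN)/(TP+TN+FP+FN)
= (88+169)/(348)
= 257/348 = 73.85%

73.85%


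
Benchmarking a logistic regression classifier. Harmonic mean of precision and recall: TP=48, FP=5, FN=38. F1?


Precision = 48/53 = 0.9057
Recall = 48/86 = 0.5581
F1 = 2·P·R/(P+R) = 2·TP/(2·TP+FP+FN) = 96/(96+5+38) = 96/139 = 0.6906

0.6906


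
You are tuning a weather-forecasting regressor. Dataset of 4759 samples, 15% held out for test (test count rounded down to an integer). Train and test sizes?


Test = ⌊4759·15/100⌋ = 713
Train = 4759 - 713 = 4046

Train: 4046, Test: 713


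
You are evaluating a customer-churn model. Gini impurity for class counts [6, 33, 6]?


Probabilities: [6/45, 33/45, 6/45] ≈ [0.1333, 0.7333, 0.1333]
Σpᵢ² = (36 + 1089 + 36)/45² = 1161/2025
Gini = 1 - Σpᵢ² = 1 - 1161/2025 = 0.4267

0.4267


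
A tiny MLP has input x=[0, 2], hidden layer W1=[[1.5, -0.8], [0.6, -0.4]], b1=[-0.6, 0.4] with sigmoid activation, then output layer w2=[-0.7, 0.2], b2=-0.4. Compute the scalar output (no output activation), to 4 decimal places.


z1[0] = (1.5)·(0) + (-0.8)·(2) - 0.6 = -2.2
z1[1] = (0.6)·(0) + (-0.4)·(2) + 0.4 = -0.4
h = sigmoid(z1) = [0.0998, 0.4013]
output = (-0.7)·(0.0998) + (0.2)·(0.4013) - 0.4 = -0.3896

-0.3896


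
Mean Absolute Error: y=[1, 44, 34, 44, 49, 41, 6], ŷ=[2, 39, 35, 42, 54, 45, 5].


Absolute errors: |1-2|=1, |44-39|=5, |34-35|=1, |44-42|=2, |49-54|=5, |41-45|=4, |6-5|=1
Sum = 19
MAE = 19/7 = 19/7

19/7


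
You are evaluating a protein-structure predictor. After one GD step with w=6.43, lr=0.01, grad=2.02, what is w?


w_new = w - α·∇
= 6.43 - 0.01·2.02
= 6.43 - 0.0202
= 6.4098

6.4098


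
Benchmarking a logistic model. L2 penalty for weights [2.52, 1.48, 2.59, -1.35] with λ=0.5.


‖w‖₂² = (2.52)² + (1.48)² + (2.59)² + (-1.35)²
     = 6.3504 + 2.1904 + 6.7081 + 1.8225
     = 17.0714
λ·‖w‖₂² = 0.5·17.0714 = 8.5357

8.5357


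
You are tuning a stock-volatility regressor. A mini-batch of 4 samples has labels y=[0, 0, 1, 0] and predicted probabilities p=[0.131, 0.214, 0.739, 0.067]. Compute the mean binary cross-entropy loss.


L[0] = -ln(1-0.131) = -ln(0.869) = 0.1404
L[1] = -ln(1-0.214) = -ln(0.786) = 0.2408
L[2] = -ln(0.739) = 0.3025
L[3] = -ln(1-0.067) = -ln(0.933) = 0.0694
mean = (0.1404 + 0.2408 + 0.3025 + 0.0694)/4 = 0.1883

0.1883


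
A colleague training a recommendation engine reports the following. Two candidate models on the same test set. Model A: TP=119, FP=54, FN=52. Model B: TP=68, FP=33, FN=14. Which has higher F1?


Model A: P=119/173=0.6879, R=119/171=0.6959, F1=2PR/(P+R)=2TP/(2TP+FP+FN)=238/344=0.6919
Model B: P=68/101=0.6733, R=68/82=0.8293, F1=2PR/(P+R)=2TP/(2TP+FP+FN)=136/183=0.7432
0.6919 < 0.7432 → Model B

Model B


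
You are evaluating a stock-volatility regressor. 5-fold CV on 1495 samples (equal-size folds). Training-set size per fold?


Fold size = 1495/5 = 299
Training per fold = 1495 - 299 = 1196

1196


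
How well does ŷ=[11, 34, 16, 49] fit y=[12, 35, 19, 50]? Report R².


ȳ = 29
SS_res = Σ(y-ŷ)² = 12
SS_tot = Σ(y-ȳ)² = 866
R² = 1 - SS_res/SS_tot = 1 - 0.0139 = 0.9861

0.9861


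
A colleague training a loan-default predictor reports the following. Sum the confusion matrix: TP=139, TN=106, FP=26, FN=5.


Total = TP + TN + FP + FN
= 139 + 106 + 26 + 5
= 276
(Predicted positive: 165, predicted negative: 111)

276


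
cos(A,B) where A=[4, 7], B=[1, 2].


A·B = 4·1 + 7·2 = 18
‖A‖ = √65 = 8.0623, ‖B‖ = √5 = 2.2361
cos = 18/(√65·√5) = 18/√325 = 0.9985

0.9985


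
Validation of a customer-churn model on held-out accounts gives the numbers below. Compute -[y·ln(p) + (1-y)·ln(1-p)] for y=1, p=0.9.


BCE = -[y·ln(p) + (1-y)·ln(1-p)]
= -1·ln(0.9) - 0
= -ln(0.9) = 0.1054

0.1054


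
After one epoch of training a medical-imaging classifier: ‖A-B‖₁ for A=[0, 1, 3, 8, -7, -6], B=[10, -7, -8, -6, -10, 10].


d = |0-10| + |1+ 7| + |3+ 8| + |8+ 6| + |-7+ 10| + |-6-10|
  = 10 + 8 + 11 + 14 + 3 + 16
  = 62

62


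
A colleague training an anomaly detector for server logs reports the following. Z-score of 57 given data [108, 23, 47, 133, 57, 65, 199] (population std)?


μ = 90.2857, σ = 56.1954
z = (57 - 90.2857)/56.1954 = -0.5923

-0.5923


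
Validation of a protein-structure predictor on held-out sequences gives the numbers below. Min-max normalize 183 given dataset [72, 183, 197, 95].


min=72, max=197
(183-72)/(197-72) = 111/125 = 0.888

0.888


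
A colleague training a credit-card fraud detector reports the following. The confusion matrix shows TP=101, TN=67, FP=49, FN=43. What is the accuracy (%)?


Accuracy = (TP+TN)/(TP+TN+FP+FN)
= (101+67)/(260)
= 168/260 = 64.62%

64.62%


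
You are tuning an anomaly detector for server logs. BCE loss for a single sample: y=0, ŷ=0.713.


BCE = -[y·ln(p) + (1-y)·ln(1-p)]
= -0 - 1·ln(1-0.713)
= -ln(0.287) = 1.2483

1.2483


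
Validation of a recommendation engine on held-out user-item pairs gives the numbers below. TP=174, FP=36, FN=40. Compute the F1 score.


Precision = 174/210 = 0.8286
Recall = 174/214 = 0.8131
F1 = 2·P·R/(P+R) = 2·TP/(2·TP+FP+FN) = 348/(348+36+40) = 348/424 = 0.8208

0.8208


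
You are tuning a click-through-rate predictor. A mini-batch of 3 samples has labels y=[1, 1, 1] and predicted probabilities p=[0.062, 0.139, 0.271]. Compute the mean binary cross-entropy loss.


L[0] = -ln(0.062) = 2.7806
L[1] = -ln(0.139) = 1.9733
L[2] = -ln(0.271) = 1.3056
mean = (2.7806 + 1.9733 + 1.3056)/3 = 2.0198

2.0198


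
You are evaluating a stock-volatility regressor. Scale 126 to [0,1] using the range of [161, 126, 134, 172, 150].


min=126, max=172
(126-126)/(172-126) = 0/46 = 0.0

0.0


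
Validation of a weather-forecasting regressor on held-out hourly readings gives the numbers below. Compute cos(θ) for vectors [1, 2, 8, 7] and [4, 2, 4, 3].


A·B = 1·4 + 2·2 + 8·4 + 7·3 = 61
‖A‖ = √118 = 10.8628, ‖B‖ = √45 = 6.7082
cos = 61/(√118·√45) = 61/√5310 = 0.8371

0.8371


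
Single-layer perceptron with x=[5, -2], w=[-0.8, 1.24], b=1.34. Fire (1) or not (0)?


z = (5)·(-0.8) + (-2)·(1.24) + 1.34
  = -5.14
step(z) = 0 (z<0)

0


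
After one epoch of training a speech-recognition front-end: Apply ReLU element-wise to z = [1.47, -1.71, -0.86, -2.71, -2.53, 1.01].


ReLU(1.47) = max(0, 1.47) = 1.47
ReLU(-1.71) = max(0, -1.71) = 0.0
ReLU(-0.86) = max(0, -0.86) = 0.0
ReLU(-2.71) = max(0, -2.71) = 0.0
ReLU(-2.53) = max(0, -2.53) = 0.0
ReLU(1.01) = max(0, 1.01) = 1.01
result = [1.47, 0.0, 0.0, 0.0, 0.0, 1.01]

[1.47, 0.0, 0.0, 0.0, 0.0, 1.01]


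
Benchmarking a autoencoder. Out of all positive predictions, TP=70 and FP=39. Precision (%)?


Precision = TP/(TP+FP)
= 70/(70+39)
= 70/109 = 64.22%

64.22%


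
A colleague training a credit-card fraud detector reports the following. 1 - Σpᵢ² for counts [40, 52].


Probabilities: [40/92, 52/92] ≈ [0.4348, 0.5652]
Σpᵢ² = (1600 + 2704)/92² = 4304/8464
Gini = 1 - Σpᵢ² = 1 - 4304/8464 = 0.4915

0.4915


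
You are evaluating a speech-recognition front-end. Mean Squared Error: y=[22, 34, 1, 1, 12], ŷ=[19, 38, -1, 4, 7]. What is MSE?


Squared errors: (22-19)²=9, (34-38)²=16, (1+ 1)²=4, (1-4)²=9, (12-7)²=25
Sum = 63
MSE = 63/5 = 63/5

63/5


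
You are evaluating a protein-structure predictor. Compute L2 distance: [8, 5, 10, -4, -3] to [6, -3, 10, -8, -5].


d = √((8-6)² + (5+ 3)² + (10-10)² + (-4+ 8)² + (-3+ 5)²)
  = √(4 + 64 + 0 + 16 + 4)
  = √88 = 9.3808

9.3808


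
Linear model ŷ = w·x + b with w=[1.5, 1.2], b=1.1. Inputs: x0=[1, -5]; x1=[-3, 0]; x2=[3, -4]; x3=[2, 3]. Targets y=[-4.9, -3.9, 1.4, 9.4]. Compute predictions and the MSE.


ŷ0 = (1.5)·(1) + (1.2)·(-5) + 1.1 = -3.4
ŷ1 = (1.5)·(-3) + (1.2)·(0) + 1.1 = -3.4
ŷ2 = (1.5)·(3) + (1.2)·(-4) + 1.1 = 0.8
ŷ3 = (1.5)·(2) + (1.2)·(3) + 1.1 = 7.7
errors² = [2.25, 0.25, 0.36, 2.89]
MSE = 5.7500/4 = 1.4375

1.4375


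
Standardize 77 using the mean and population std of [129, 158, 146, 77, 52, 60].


μ = 103.6667, σ = 42.1769
z = (77 - 103.6667)/42.1769 = -0.6323

-0.6323


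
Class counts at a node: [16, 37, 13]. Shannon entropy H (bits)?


Probabilities: [16/66, 37/66, 13/66] ≈ [0.2424, 0.5606, 0.197]
H = -((16/66)·log₂(16/66) + (37/66)·log₂(37/66) + (13/66)·log₂(13/66))
  = 1.4254 bits

1.4254 bits


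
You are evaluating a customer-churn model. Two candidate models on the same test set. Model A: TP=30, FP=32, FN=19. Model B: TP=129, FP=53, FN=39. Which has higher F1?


Model A: P=30/62=0.4839, R=30/49=0.6122, F1=2PR/(P+R)=2TP/(2TP+FP+FN)=60/111=0.5405
Model B: P=129/182=0.7088, R=129/168=0.7679, F1=2PR/(P+R)=2TP/(2TP+FP+FN)=258/350=0.7371
0.5405 < 0.7371 → Model B

Model B


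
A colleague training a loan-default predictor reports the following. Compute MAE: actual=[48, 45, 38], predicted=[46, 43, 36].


Absolute errors: |48-46|=2, |45-43|=2, |38-36|=2
Sum = 6
MAE = 6/3 = 2

2


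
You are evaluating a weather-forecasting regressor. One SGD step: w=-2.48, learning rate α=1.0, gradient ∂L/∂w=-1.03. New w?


w_new = w - α·∇
= -2.48 - 1.0·-1.03
= -2.48 + 1.03
= -1.45

-1.45


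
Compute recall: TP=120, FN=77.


Recall = TP/(TP+FN)
= 120/(120+77)
= 120/197 = 60.91%

60.91%


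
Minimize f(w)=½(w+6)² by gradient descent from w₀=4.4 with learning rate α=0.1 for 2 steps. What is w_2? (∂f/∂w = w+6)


step 1: grad = 4.4+6 = 10.4; w = 4.4 - 0.1·(10.4) = 3.36
step 2: grad = 3.36+6 = 9.36; w = 3.36 - 0.1·(9.36) = 2.424

2.424


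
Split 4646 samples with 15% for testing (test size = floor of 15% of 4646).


Test = ⌊4646·15/100⌋ = 696
Train = 4646 - 696 = 3950

Train: 3950, Test: 696


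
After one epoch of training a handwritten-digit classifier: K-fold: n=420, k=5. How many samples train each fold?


Fold size = 420/5 = 84
Training per fold = 420 - 84 = 336

336


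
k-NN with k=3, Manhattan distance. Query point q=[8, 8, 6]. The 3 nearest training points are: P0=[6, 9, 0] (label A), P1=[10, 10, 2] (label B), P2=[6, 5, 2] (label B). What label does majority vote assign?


d(q,P0) = 9  (label A)
d(q,P1) = 8  (label B)
d(q,P2) = 9  (label B)
Votes: A=1, B=2
Majority → B

B


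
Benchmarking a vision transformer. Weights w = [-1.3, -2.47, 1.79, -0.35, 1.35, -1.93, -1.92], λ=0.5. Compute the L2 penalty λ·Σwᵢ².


‖w‖₂² = (-1.3)² + (-2.47)² + (1.79)² + (-0.35)² + (1.35)² + (-1.93)² + (-1.92)²
     = 1.69 + 6.1009 + 3.2041 + 0.1225 + 1.8225 + 3.7249 + 3.6864
     = 20.3513
λ·‖w‖₂² = 0.5·20.3513 = 10.17565

10.17565


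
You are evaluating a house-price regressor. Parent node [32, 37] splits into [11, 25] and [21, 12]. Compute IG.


Parent = [32, 37], H_parent = 0.9962
H_left = 0.888 (n=36), H_right = 0.9457 (n=33)
H_children = (36/69)·0.888 + (33/69)·0.9457 = 0.9156
IG = 0.9962 - 0.9156 = 0.0806

0.0806


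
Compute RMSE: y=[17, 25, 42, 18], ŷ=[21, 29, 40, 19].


MSE = 37/4 = 9.25
RMSE = √(37/4) = 3.0414

3.0414


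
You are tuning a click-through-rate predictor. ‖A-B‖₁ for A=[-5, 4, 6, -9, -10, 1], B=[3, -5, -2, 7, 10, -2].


d = |-5-3| + |4+ 5| + |6+ 2| + |-9-7| + |-10-10| + |1+ 2|
  = 8 + 9 + 8 + 16 + 20 + 3
  = 64

64


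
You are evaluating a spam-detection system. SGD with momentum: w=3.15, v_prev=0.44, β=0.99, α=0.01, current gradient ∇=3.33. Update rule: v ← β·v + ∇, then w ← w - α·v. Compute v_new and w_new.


v_new = 0.99·0.44 + 3.33 = 0.4356 + 3.33 = 3.7656
w_new = 3.15 - 0.01·3.7656 = 3.15 - 0.037656 = 3.112344

v_new=3.7656, w_new=3.112344


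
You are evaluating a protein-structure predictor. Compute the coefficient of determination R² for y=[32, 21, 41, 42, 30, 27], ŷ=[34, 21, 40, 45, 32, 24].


ȳ = 32.1667
SS_res = Σ(y-ŷ)² = 27
SS_tot = Σ(y-ȳ)² = 330.83
R² = 1 - SS_res/SS_tot = 1 - 0.0816 = 0.9184

0.9184


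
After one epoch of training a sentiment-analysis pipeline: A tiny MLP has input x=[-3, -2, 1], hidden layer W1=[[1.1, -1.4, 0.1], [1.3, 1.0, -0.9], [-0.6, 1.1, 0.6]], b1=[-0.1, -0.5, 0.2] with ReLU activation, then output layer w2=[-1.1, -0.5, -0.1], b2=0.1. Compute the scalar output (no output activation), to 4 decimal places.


z1[0] = (1.1)·(-3) + (-1.4)·(-2) + (0.1)·(1) - 0.1 = -0.5
z1[1] = (1.3)·(-3) + (1.0)·(-2) + (-0.9)·(1) - 0.5 = -7.3
z1[2] = (-0.6)·(-3) + (1.1)·(-2) + (0.6)·(1) + 0.2 = 0.4
h = ReLU(z1) = [0.0, 0.0, 0.4]
output = (-1.1)·(0.0) + (-0.5)·(0.0) + (-0.1)·(0.4) + 0.1 = 0.06

0.06


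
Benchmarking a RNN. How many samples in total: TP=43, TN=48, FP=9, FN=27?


Total = TP + TN + FP + FN
= 43 + 48 + 9 + 27
= 127
(Predicted positive: 52, predicted negative: 75)

127


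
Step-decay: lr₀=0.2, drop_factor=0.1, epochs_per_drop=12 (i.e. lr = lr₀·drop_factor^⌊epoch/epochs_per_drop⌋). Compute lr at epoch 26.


n_drops = ⌊26/12⌋ = 2
lr = 0.2·0.1^2 = 0.2·0.01 = 0.002

0.002


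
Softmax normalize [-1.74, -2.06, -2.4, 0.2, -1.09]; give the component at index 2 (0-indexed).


Exponentials: e^-1.74=0.1755, e^-2.06=0.1275, e^-2.4=0.0907, e^0.2=1.2214, e^-1.09=0.3362
Sum = 1.9513
Softmax = [0.0899, 0.0653, 0.0465, 0.6259, 0.1723]
p[2] = 0.0907/1.9513 = 0.0465

0.0465


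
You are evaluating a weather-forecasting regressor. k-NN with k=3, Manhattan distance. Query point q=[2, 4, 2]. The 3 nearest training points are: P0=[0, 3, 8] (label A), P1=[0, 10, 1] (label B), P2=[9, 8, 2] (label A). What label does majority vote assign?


d(q,P0) = 9  (label A)
d(q,P1) = 9  (label B)
d(q,P2) = 11  (label A)
Votes: A=2, B=1
Majority → A

A


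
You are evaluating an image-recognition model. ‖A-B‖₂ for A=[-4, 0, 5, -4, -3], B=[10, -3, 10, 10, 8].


d = √((-4-10)² + (0+ 3)² + (5-10)² + (-4-10)² + (-3-8)²)
  = √(196 + 9 + 25 + 196 + 121)
  = √547 = 23.388

23.388


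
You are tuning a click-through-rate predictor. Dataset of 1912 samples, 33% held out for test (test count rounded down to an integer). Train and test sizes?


Test = ⌊1912·33/100⌋ = 630
Train = 1912 - 630 = 1282

Train: 1282, Test: 630


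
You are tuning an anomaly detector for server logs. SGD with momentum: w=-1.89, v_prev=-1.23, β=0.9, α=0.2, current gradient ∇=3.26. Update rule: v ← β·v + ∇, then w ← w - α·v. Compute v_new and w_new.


v_new = 0.9·-1.23 + 3.26 = -1.107 + 3.26 = 2.153
w_new = -1.89 - 0.2·2.153 = -1.89 - 0.4306 = -2.3206

v_new=2.153, w_new=-2.3206


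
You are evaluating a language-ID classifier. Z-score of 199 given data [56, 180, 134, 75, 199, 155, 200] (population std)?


μ = 142.7143, σ = 53.6808
z = (199 - 142.7143)/53.6808 = 1.0485

1.0485


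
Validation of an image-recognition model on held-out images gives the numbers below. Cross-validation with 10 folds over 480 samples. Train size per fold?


Fold size = 480/10 = 48
Training per fold = 480 - 48 = 432

432


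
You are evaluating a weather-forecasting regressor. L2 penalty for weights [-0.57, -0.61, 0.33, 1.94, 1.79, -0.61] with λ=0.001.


‖w‖₂² = (-0.57)² + (-0.61)² + (0.33)² + (1.94)² + (1.79)² + (-0.61)²
     = 0.3249 + 0.3721 + 0.1089 + 3.7636 + 3.2041 + 0.3721
     = 8.1457
λ·‖w‖₂² = 0.001·8.1457 = 0.008146

0.008146


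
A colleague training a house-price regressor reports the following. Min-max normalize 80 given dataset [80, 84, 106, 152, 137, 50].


min=50, max=152
(80-50)/(152-50) = 30/102 = 0.2941

0.2941


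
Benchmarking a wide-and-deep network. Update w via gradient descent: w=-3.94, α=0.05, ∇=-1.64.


w_new = w - α·∇
= -3.94 - 0.05·-1.64
= -3.94 + 0.082
= -3.858

-3.858


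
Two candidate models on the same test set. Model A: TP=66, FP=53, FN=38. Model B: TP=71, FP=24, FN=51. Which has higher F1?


Model A: P=66/119=0.5546, R=66/104=0.6346, F1=2PR/(P+R)=2TP/(2TP+FP+FN)=132/223=0.5919
Model B: P=71/95=0.7474, R=71/122=0.582, F1=2PR/(P+R)=2TP/(2TP+FP+FN)=142/217=0.6544
0.5919 < 0.6544 → Model B

Model B


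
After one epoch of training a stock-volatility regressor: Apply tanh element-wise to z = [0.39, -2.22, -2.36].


tanh(0.39) = 0.3714
tanh(-2.22) = -0.9767
tanh(-2.36) = -0.9823
result = [0.3714, -0.9767, -0.9823]

[0.3714, -0.9767, -0.9823]


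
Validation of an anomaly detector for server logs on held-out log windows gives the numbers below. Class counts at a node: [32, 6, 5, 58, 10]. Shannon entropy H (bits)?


Probabilities: [32/111, 6/111, 5/111, 58/111, 10/111] ≈ [0.2883, 0.0541, 0.045, 0.5225, 0.0901]
H = -((32/111)·log₂(32/111) + (6/111)·log₂(6/111) + (5/111)·log₂(5/111) + (58/111)·log₂(58/111) + (10/111)·log₂(10/111))
  = 1.7485 bits

1.7485 bits


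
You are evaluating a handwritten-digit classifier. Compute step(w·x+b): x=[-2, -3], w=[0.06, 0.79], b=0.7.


z = (-2)·(0.06) + (-3)·(0.79) + 0.7
  = -1.79
step(z) = 0 (z<0)

0


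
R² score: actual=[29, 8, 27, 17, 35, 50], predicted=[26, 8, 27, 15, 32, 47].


ȳ = 27.6667
SS_res = Σ(y-ŷ)² = 31
SS_tot = Σ(y-ȳ)² = 1055.33
R² = 1 - SS_res/SS_tot = 1 - 0.0294 = 0.9706

0.9706


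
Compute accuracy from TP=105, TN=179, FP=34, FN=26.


Accuracy = (TP+TN)/(TP+TN+FP+FN)
= (105+179)/(344)
= 284/344 = 82.56%

82.56%


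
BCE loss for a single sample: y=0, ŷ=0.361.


BCE = -[y·ln(p) + (1-y)·ln(1-p)]
= -0 - 1·ln(1-0.361)
= -ln(0.639) = 0.4479

0.4479


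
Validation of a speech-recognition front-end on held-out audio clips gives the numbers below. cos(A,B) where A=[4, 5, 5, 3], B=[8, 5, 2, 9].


A·B = 4·8 + 5·5 + 5·2 + 3·9 = 94
‖A‖ = √75 = 8.6603, ‖B‖ = √174 = 13.1909
cos = 94/(√75·√174) = 94/√13050 = 0.8229

0.8229


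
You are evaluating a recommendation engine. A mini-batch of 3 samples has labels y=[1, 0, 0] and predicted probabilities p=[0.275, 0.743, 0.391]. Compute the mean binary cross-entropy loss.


L[0] = -ln(0.275) = 1.291
L[1] = -ln(1-0.743) = -ln(0.257) = 1.3587
L[2] = -ln(1-0.391) = -ln(0.609) = 0.4959
mean = (1.291 + 1.3587 + 0.4959)/3 = 1.0485

1.0485


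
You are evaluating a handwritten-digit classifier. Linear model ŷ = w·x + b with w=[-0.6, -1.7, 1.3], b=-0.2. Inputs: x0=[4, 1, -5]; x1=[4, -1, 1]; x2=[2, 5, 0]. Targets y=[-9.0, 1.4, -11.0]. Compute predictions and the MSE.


ŷ0 = (-0.6)·(4) + (-1.7)·(1) + (1.3)·(-5) - 0.2 = -10.8
ŷ1 = (-0.6)·(4) + (-1.7)·(-1) + (1.3)·(1) - 0.2 = 0.4
ŷ2 = (-0.6)·(2) + (-1.7)·(5) + (1.3)·(0) - 0.2 = -9.9
errors² = [3.24, 1.0, 1.21]
MSE = 5.4500/3 = 1.8167

1.8167


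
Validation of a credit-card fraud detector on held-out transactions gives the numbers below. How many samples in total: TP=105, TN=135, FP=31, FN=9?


Total = TP + TN + FP + FN
= 105 + 135 + 31 + 9
= 280
(Predicted positive: 136, predicted negative: 144)

280


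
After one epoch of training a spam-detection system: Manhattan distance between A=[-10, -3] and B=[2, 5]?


d = |-10-2| + |-3-5|
  = 12 + 8
  = 20

20


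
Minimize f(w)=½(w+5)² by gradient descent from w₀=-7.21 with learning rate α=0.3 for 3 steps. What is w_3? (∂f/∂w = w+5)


step 1: grad = -7.21+5 = -2.21; w = -7.21 - 0.3·(-2.21) = -6.547
step 2: grad = -6.547+5 = -1.547; w = -6.547 - 0.3·(-1.547) = -6.0829
step 3: grad = -6.0829+5 = -1.0829; w = -6.0829 - 0.3·(-1.0829) = -5.75803

-5.75803


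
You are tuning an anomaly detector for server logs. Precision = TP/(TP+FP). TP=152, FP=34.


Precision = TP/(TP+FP)
= 152/(152+34)
= 152/186 = 81.72%

81.72%


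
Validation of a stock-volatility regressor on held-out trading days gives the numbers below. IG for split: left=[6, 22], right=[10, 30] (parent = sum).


Parent = [16, 52], H_parent = 0.7871
H_left = 0.7496 (n=28), H_right = 0.8113 (n=40)
H_children = (28/68)·0.7496 + (40/68)·0.8113 = 0.7859
IG = 0.7871 - 0.7859 = 0.0012

0.0012


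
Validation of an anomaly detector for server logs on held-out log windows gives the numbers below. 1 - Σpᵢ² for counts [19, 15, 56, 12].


Probabilities: [19/102, 15/102, 56/102, 12/102] ≈ [0.1863, 0.1471, 0.549, 0.1176]
Σpᵢ² = (361 + 225 + 3136 + 144)/102² = 3866/10404
Gini = 1 - Σpᵢ² = 1 - 3866/10404 = 0.6284

0.6284


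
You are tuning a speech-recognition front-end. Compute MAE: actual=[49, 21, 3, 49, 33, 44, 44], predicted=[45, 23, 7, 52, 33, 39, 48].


Absolute errors: |49-45|=4, |21-23|=2, |3-7|=4, |49-52|=3, |33-33|=0, |44-39|=5, |44-48|=4
Sum = 22
MAE = 22/7 = 22/7

22/7


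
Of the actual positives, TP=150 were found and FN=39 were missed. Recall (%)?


Recall = TP/(TP+FN)
= 150/(150+39)
= 150/189 = 79.37%

79.37%


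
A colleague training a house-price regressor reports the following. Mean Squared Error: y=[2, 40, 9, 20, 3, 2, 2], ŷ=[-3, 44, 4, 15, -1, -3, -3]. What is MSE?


Squared errors: (2+ 3)²=25, (40-44)²=16, (9-4)²=25, (20-15)²=25, (3+ 1)²=16, (2+ 3)²=25, (2+ 3)²=25
Sum = 157
MSE = 157/7 = 157/7

157/7


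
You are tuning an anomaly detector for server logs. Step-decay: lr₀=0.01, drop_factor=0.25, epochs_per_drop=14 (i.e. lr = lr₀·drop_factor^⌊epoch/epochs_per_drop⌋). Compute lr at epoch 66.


n_drops = ⌊66/14⌋ = 4
lr = 0.01·0.25^4 = 0.01·0.00390625 = 0.0000390625

0.0000390625


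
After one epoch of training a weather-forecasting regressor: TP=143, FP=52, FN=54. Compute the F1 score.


Precision = 143/195 = 0.7333
Recall = 143/197 = 0.7259
F1 = 2·P·R/(P+R) = 2·TP/(2·TP+FP+FN) = 286/(286+52+54) = 286/392 = 0.7296

0.7296


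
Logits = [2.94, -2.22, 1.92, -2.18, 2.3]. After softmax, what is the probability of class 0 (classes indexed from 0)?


Exponentials: e^2.94=18.9158, e^-2.22=0.1086, e^1.92=6.821, e^-2.18=0.113, e^2.3=9.9742
Sum = 35.9326
Softmax = [0.5264, 0.003, 0.1898, 0.0031, 0.2776]
p[0] = 18.9158/35.9326 = 0.5264

0.5264


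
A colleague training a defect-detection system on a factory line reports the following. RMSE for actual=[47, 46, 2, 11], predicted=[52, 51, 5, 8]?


MSE = 68/4 = 17
RMSE = √(68/4) = 4.1231

4.1231


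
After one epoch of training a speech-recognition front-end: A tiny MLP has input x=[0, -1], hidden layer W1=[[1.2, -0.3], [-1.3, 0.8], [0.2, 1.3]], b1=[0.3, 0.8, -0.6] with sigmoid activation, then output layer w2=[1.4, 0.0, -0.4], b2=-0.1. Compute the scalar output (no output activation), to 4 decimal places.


z1[0] = (1.2)·(0) + (-0.3)·(-1) + 0.3 = 0.6
z1[1] = (-1.3)·(0) + (0.8)·(-1) + 0.8 = 0.0
z1[2] = (0.2)·(0) + (1.3)·(-1) - 0.6 = -1.9
h = sigmoid(z1) = [0.6457, 0.5, 0.1301]
output = (1.4)·(0.6457) + (0.0)·(0.5) + (-0.4)·(0.1301) - 0.1 = 0.7519

0.7519


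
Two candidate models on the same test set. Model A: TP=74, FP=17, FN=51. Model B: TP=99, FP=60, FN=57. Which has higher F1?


Model A: P=74/91=0.8132, R=74/125=0.592, F1=2PR/(P+R)=2TP/(2TP+FP+FN)=148/216=0.6852
Model B: P=99/159=0.6226, R=99/156=0.6346, F1=2PR/(P+R)=2TP/(2TP+FP+FN)=198/315=0.6286
0.6852 > 0.6286 → Model A

Model A


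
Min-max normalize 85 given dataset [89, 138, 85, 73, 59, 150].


min=59, max=150
(85-59)/(150-59) = 26/91 = 0.2857

0.2857


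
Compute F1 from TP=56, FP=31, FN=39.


Precision = 56/87 = 0.6437
Recall = 56/95 = 0.5895
F1 = 2·P·R/(P+R) = 2·TP/(2·TP+FP+FN) = 112/(112+31+39) = 112/182 = 0.6154

0.6154


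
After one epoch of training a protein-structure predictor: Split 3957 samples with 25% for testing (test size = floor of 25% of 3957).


Test = ⌊3957·25/100⌋ = 989
Train = 3957 - 989 = 2968

Train: 2968, Test: 989


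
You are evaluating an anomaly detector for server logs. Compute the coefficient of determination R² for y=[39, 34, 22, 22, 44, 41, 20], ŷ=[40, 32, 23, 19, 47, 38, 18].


ȳ = 31.7143
SS_res = Σ(y-ŷ)² = 37
SS_tot = Σ(y-ȳ)² = 621.43
R² = 1 - SS_res/SS_tot = 1 - 0.0595 = 0.9405

0.9405


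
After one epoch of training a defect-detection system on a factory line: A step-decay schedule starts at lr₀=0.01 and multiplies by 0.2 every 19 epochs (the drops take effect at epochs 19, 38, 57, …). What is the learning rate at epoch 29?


n_drops = ⌊29/19⌋ = 1
lr = 0.01·0.2^1 = 0.01·0.2 = 0.002

0.002


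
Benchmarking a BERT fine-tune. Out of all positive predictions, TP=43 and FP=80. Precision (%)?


Precision = TP/(TP+FP)
= 43/(43+80)
= 43/123 = 34.96%

34.96%


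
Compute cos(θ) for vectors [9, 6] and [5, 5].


A·B = 9·5 + 6·5 = 75
‖A‖ = √117 = 10.8167, ‖B‖ = √50 = 7.0711
cos = 75/(√117·√50) = 75/√5850 = 0.9806

0.9806


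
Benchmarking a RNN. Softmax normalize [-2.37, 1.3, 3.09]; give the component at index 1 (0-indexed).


Exponentials: e^-2.37=0.0935, e^1.3=3.6693, e^3.09=21.9771
Sum = 25.7399
Softmax = [0.0036, 0.1426, 0.8538]
p[1] = 3.6693/25.7399 = 0.1426

0.1426


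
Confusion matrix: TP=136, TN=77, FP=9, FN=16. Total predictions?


Total = TP + TN + FP + FN
= 136 + 77 + 9 + 16
= 238
(Predicted positive: 145, predicted negative: 93)

238


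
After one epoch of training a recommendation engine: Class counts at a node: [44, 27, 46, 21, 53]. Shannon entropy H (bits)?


Probabilities: [44/191, 27/191, 46/191, 21/191, 53/191] ≈ [0.2304, 0.1414, 0.2408, 0.1099, 0.2775]
H = -((44/191)·log₂(44/191) + (27/191)·log₂(27/191) + (46/191)·log₂(46/191) + (21/191)·log₂(21/191) + (53/191)·log₂(53/191))
  = 2.245 bits

2.245 bits


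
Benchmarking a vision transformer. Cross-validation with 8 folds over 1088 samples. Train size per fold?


Fold size = 1088/8 = 136
Training per fold = 1088 - 136 = 952

952


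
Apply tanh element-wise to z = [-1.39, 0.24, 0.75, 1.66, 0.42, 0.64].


tanh(-1.39) = -0.8832
tanh(0.24) = 0.2355
tanh(0.75) = 0.6351
tanh(1.66) = 0.9302
tanh(0.42) = 0.3969
tanh(0.64) = 0.5649
result = [-0.8832, 0.2355, 0.6351, 0.9302, 0.3969, 0.5649]

[-0.8832, 0.2355, 0.6351, 0.9302, 0.3969, 0.5649]


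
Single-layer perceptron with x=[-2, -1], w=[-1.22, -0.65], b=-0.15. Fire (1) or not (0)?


z = (-2)·(-1.22) + (-1)·(-0.65) - 0.15
  = 2.94
step(z) = 1 (z≥0)

1


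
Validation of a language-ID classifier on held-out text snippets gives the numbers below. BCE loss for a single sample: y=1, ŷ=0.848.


BCE = -[y·ln(p) + (1-y)·ln(1-p)]
= -1·ln(0.848) - 0
= -ln(0.848) = 0.1649

0.1649


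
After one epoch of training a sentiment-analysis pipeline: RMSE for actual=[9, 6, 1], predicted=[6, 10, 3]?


MSE = 29/3 = 9.6667
RMSE = √(29/3) = 3.1091

3.1091


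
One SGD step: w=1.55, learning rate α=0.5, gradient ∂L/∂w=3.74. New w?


w_new = w - α·∇
= 1.55 - 0.5·3.74
= 1.55 - 1.87
= -0.32

-0.32


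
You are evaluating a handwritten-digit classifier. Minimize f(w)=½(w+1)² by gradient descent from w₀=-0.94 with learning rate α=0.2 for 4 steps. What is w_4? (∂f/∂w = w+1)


step 1: grad = -0.94+1 = 0.06; w = -0.94 - 0.2·(0.06) = -0.952
step 2: grad = -0.952+1 = 0.048; w = -0.952 - 0.2·(0.048) = -0.9616
step 3: grad = -0.9616+1 = 0.0384; w = -0.9616 - 0.2·(0.0384) = -0.96928
step 4: grad = -0.96928+1 = 0.03072; w = -0.96928 - 0.2·(0.03072) = -0.975424

-0.975424


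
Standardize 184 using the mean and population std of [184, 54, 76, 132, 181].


μ = 125.4, σ = 53.1172
z = (184 - 125.4)/53.1172 = 1.1032

1.1032


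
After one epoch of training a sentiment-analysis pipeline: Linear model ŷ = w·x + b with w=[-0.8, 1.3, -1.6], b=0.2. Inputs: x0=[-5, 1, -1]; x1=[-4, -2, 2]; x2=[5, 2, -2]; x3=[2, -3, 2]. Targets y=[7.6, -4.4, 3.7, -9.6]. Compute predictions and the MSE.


ŷ0 = (-0.8)·(-5) + (1.3)·(1) + (-1.6)·(-1) + 0.2 = 7.1
ŷ1 = (-0.8)·(-4) + (1.3)·(-2) + (-1.6)·(2) + 0.2 = -2.4
ŷ2 = (-0.8)·(5) + (1.3)·(2) + (-1.6)·(-2) + 0.2 = 2.0
ŷ3 = (-0.8)·(2) + (1.3)·(-3) + (-1.6)·(2) + 0.2 = -8.5
errors² = [0.25, 4.0, 2.89, 1.21]
MSE = 8.3500/4 = 2.0875

2.0875


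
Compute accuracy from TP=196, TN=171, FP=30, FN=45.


Accuracy = (TP+TN)/(TP+TN+FP+FN)
= (196+171)/(442)
= 367/442 = 83.03%

83.03%


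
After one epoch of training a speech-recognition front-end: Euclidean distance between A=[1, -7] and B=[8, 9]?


d = √((1-8)² + (-7-9)²)
  = √(49 + 256)
  = √305 = 17.4642

17.4642


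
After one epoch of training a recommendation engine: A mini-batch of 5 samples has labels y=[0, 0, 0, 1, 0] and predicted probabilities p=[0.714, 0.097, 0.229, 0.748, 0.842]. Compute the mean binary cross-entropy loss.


L[0] = -ln(1-0.714) = -ln(0.286) = 1.2518
L[1] = -ln(1-0.097) = -ln(0.903) = 0.102
L[2] = -ln(1-0.229) = -ln(0.771) = 0.2601
L[3] = -ln(0.748) = 0.2904
L[4] = -ln(1-0.842) = -ln(0.158) = 1.8452
mean = (1.2518 + 0.102 + 0.2601 + 0.2904 + 1.8452)/5 = 0.7499

0.7499


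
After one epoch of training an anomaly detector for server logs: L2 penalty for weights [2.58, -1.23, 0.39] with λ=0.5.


‖w‖₂² = (2.58)² + (-1.23)² + (0.39)²
     = 6.6564 + 1.5129 + 0.1521
     = 8.3214
λ·‖w‖₂² = 0.5·8.3214 = 4.1607

4.1607


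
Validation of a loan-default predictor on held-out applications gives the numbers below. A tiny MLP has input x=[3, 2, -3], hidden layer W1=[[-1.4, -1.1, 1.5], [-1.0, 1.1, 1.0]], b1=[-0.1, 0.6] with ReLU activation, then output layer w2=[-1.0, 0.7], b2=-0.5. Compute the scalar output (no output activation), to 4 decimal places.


z1[0] = (-1.4)·(3) + (-1.1)·(2) + (1.5)·(-3) - 0.1 = -11.0
z1[1] = (-1.0)·(3) + (1.1)·(2) + (1.0)·(-3) + 0.6 = -3.2
h = ReLU(z1) = [0.0, 0.0]
output = (-1.0)·(0.0) + (0.7)·(0.0) - 0.5 = -0.5

-0.5


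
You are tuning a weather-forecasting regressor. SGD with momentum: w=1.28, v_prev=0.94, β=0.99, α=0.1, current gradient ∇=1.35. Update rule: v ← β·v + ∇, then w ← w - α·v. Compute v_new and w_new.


v_new = 0.99·0.94 + 1.35 = 0.9306 + 1.35 = 2.2806
w_new = 1.28 - 0.1·2.2806 = 1.28 - 0.22806 = 1.05194

v_new=2.2806, w_new=1.05194


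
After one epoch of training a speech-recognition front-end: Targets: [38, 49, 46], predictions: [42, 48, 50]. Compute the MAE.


Absolute errors: |38-42|=4, |49-48|=1, |46-50|=4
Sum = 9
MAE = 9/3 = 3

3


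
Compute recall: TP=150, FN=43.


Recall = TP/(TP+FN)
= 150/(150+43)
= 150/193 = 77.72%

77.72%


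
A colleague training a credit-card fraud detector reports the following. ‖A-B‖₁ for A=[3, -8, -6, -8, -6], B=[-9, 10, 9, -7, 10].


d = |3+ 9| + |-8-10| + |-6-9| + |-8+ 7| + |-6-10|
  = 12 + 18 + 15 + 1 + 16
  = 62

62


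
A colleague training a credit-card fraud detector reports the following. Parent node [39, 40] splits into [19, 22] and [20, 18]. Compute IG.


Parent = [39, 40], H_parent = 0.9999
H_left = 0.9961 (n=41), H_right = 0.998 (n=38)
H_children = (41/79)·0.9961 + (38/79)·0.998 = 0.997
IG = 0.9999 - 0.997 = 0.0029

0.0029


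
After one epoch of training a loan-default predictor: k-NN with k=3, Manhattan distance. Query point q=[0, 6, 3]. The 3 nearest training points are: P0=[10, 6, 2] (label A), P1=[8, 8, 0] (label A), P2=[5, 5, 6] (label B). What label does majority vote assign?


d(q,P0) = 11  (label A)
d(q,P1) = 13  (label A)
d(q,P2) = 9  (label B)
Votes: A=2, B=1
Majority → A

A


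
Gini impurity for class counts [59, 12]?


Probabilities: [59/71, 12/71] ≈ [0.831, 0.169]
Σpᵢ² = (3481 + 144)/71² = 3625/5041
Gini = 1 - Σpᵢ² = 1 - 3625/5041 = 0.2809

0.2809


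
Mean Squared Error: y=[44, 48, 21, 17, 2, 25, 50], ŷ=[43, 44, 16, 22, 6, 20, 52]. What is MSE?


Squared errors: (44-43)²=1, (48-44)²=16, (21-16)²=25, (17-22)²=25, (2-6)²=16, (25-20)²=25, (50-52)²=4
Sum = 112
MSE = 112/7 = 16

16


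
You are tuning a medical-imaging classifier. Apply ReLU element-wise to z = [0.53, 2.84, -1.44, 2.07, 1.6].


ReLU(0.53) = max(0, 0.53) = 0.53
ReLU(2.84) = max(0, 2.84) = 2.84
ReLU(-1.44) = max(0, -1.44) = 0.0
ReLU(2.07) = max(0, 2.07) = 2.07
ReLU(1.6) = max(0, 1.6) = 1.6
result = [0.53, 2.84, 0.0, 2.07, 1.6]

[0.53, 2.84, 0.0, 2.07, 1.6]


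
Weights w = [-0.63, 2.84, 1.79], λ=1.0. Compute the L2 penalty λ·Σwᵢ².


‖w‖₂² = (-0.63)² + (2.84)² + (1.79)²
     = 0.3969 + 8.0656 + 3.2041
     = 11.6666
λ·‖w‖₂² = 1.0·11.6666 = 11.6666

11.6666


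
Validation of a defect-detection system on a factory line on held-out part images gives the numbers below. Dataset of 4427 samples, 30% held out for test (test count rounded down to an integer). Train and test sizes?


Test = ⌊4427·30/100⌋ = 1328
Train = 4427 - 1328 = 3099

Train: 3099, Test: 1328


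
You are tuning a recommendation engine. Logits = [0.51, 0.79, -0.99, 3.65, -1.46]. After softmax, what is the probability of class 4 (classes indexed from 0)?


Exponentials: e^0.51=1.6653, e^0.79=2.2034, e^-0.99=0.3716, e^3.65=38.4747, e^-1.46=0.2322
Sum = 42.9472
Softmax = [0.0388, 0.0513, 0.0087, 0.8959, 0.0054]
p[4] = 0.2322/42.9472 = 0.0054

0.0054


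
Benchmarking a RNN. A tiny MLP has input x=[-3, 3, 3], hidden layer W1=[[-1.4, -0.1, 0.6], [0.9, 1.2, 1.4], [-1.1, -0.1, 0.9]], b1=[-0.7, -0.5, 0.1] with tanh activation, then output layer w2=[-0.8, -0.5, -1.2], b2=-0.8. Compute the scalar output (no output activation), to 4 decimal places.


z1[0] = (-1.4)·(-3) + (-0.1)·(3) + (0.6)·(3) - 0.7 = 5.0
z1[1] = (0.9)·(-3) + (1.2)·(3) + (1.4)·(3) - 0.5 = 4.6
z1[2] = (-1.1)·(-3) + (-0.1)·(3) + (0.9)·(3) + 0.1 = 5.8
h = tanh(z1) = [0.9999, 0.9998, 1.0]
output = (-0.8)·(0.9999) + (-0.5)·(0.9998) + (-1.2)·(1.0) - 0.8 = -3.2998

-3.2998


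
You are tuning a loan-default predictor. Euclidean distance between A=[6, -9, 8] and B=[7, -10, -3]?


d = √((6-7)² + (-9+ 10)² + (8+ 3)²)
  = √(1 + 1 + 121)
  = √123 = 11.0905

11.0905


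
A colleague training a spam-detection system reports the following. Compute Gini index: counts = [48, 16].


Probabilities: [48/64, 16/64] ≈ [0.75, 0.25]
Σpᵢ² = (2304 + 256)/64² = 2560/4096
Gini = 1 - Σpᵢ² = 1 - 2560/4096 = 0.375

0.375


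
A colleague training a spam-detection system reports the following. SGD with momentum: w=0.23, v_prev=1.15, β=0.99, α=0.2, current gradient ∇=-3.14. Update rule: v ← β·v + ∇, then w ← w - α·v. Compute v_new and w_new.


v_new = 0.99·1.15 - 3.14 = 1.1385 - 3.14 = -2.0015
w_new = 0.23 - 0.2·-2.0015 = 0.23 + 0.4003 = 0.6303

v_new=-2.0015, w_new=0.6303
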